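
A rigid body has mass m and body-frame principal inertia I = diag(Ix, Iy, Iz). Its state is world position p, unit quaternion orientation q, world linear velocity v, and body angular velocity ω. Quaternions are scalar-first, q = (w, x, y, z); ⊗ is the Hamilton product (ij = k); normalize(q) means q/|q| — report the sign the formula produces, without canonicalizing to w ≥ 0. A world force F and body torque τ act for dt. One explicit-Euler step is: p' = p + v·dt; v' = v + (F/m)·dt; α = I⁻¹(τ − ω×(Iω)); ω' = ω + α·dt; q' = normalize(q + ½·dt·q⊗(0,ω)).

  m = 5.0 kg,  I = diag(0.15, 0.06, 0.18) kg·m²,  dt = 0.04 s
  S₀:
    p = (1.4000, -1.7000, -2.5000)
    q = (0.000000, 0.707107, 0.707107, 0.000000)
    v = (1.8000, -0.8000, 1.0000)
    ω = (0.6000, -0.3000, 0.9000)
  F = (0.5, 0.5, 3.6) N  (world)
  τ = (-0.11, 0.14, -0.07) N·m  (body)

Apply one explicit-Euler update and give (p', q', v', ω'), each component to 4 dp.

p' = (1.4720, -1.7320, -2.4600)
q' = (-0.0042, 0.7197, 0.6942, -0.0127)
v' = (1.8040, -0.7960, 1.0288)
ω' = (0.5793, -0.1959, 0.8808)

ω×(Iω) gyroscopic = (-0.0324, -0.0162, 0.0162)
(τ − ω×Iω)/I = (-0.5173, 2.6033, -0.4789)
ω + α·dt = (0.5793, -0.1959, 0.8808)
2q̇ = q⊗(0,ω) = (-0.2121321, 0.6363963, -0.6363963, -0.6363963)
q + ½dt·q⊗(0,ω), renormalized = (-0.0042, 0.7197, 0.6942, -0.0127)
new position p' = (1.4720, -1.7320, -2.4600)
new velocity v' = (1.8040, -0.7960, 1.0288)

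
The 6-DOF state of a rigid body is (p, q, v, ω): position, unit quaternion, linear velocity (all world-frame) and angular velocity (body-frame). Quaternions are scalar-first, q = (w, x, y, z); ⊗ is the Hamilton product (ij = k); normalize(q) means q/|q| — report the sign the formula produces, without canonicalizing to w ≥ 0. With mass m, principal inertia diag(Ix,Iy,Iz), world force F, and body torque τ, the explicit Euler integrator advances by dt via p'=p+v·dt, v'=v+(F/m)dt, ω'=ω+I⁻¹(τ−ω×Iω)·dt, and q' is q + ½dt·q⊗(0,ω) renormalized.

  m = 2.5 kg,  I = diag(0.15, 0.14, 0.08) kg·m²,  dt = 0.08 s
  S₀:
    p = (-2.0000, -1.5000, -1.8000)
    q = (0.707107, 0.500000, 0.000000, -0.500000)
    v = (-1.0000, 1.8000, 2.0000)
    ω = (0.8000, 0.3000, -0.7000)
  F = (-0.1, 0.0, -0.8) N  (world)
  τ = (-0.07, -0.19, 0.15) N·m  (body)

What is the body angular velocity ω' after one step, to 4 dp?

gyro term ω×Iω = (0.0126, -0.0392, -0.0024)
(τ − ω×Iω)/I = (-0.5507, -1.0771, 1.9050)
ω' = ω + α·dt = (0.7559, 0.2138, -0.5476)

ω' = (0.7559, 0.2138, -0.5476)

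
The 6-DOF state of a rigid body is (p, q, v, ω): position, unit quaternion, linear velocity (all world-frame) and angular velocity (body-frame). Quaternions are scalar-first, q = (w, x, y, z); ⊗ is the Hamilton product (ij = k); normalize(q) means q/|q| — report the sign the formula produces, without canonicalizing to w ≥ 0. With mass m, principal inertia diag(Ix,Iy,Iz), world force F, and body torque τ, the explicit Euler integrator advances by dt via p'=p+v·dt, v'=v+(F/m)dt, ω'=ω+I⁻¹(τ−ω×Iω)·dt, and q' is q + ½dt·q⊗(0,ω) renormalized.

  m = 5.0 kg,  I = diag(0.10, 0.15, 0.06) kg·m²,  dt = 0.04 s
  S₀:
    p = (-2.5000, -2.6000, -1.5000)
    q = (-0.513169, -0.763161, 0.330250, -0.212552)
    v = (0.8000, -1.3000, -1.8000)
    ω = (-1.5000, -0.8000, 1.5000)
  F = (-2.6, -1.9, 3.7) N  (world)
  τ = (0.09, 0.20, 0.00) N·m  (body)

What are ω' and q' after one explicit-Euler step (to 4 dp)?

ω' = (-1.5072, -0.7227, 1.4600)
q' = (-0.5239, -0.7405, 0.3674, -0.2056)

α = I⁻¹(τ − ω×Iω) = (-0.1800, 1.9333, -1.0000)
ω' = ω + α·dt = (-1.5072, -0.7227, 1.4600)
Hamilton product q⊗(0,ω) = (-0.5617135, 1.0950869, 1.8741047, 0.3361503)
q + ½dt·q⊗(0,ω), renormalized = (-0.5239, -0.7405, 0.3674, -0.2056)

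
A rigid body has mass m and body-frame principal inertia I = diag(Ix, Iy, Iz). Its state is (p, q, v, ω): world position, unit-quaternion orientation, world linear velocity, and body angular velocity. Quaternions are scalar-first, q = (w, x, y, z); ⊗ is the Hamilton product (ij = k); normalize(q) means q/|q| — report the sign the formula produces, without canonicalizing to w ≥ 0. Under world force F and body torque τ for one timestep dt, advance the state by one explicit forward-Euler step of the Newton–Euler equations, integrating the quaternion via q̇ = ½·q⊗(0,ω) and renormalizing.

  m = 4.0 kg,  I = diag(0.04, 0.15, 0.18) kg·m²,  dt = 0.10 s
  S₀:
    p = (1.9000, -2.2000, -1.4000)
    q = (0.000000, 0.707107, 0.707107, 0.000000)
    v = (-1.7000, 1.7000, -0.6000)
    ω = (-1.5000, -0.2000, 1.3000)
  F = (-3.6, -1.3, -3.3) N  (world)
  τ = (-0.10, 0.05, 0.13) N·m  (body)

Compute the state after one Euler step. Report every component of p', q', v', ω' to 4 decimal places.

angular accel α = (-2.3050, -1.4867, 0.5389)
ω' = ω + α·dt = (-1.7305, -0.3487, 1.3539)
q⊗(0,ω) = (1.2020819, 0.9192391, -0.9192391, 0.9192391)
updated quaternion q' = (0.0598, 0.7493, 0.6579, 0.0457)
new position p' = (1.7300, -2.0300, -1.4600)
v + (F/m)dt = (-1.7900, 1.6675, -0.6825)

p' = (1.7300, -2.0300, -1.4600)
q' = (0.0598, 0.7493, 0.6579, 0.0457)
v' = (-1.7900, 1.6675, -0.6825)
ω' = (-1.7305, -0.3487, 1.3539)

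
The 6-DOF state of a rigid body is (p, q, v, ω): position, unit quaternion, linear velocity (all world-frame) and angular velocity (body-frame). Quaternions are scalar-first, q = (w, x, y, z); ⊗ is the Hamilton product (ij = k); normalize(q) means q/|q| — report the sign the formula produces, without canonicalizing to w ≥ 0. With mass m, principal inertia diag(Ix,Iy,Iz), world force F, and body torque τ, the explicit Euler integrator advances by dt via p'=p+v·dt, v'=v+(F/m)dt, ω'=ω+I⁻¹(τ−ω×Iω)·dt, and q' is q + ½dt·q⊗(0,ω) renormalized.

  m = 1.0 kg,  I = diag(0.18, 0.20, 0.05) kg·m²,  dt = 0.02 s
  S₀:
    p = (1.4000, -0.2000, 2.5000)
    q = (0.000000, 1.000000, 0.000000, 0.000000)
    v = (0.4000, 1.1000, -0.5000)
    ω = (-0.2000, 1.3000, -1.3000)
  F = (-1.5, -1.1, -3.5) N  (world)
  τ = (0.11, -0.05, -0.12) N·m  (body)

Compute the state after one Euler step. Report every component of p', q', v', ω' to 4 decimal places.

p' = (1.4080, -0.1780, 2.4900)
q' = (0.0020, 0.9998, 0.0130, 0.0130)
v' = (0.3700, 1.0780, -0.5700)
ω' = (-0.2159, 1.2916, -1.3459)

p' = p + v·dt = (1.4080, -0.1780, 2.4900)
v' = v + a·dt = (0.3700, 1.0780, -0.5700)
precession coupling ω×(Iω) = (0.2535, 0.0338, -0.0052)
α = I⁻¹(τ − ω×Iω) = (-0.7972, -0.4190, -2.2960)
ω + α·dt = (-0.2159, 1.2916, -1.3459)
q⊗(0,ω) = (0.2000000, 0.0000000, 1.3000000, 1.3000000)
updated quaternion q' = (0.0020, 0.9998, 0.0130, 0.0130)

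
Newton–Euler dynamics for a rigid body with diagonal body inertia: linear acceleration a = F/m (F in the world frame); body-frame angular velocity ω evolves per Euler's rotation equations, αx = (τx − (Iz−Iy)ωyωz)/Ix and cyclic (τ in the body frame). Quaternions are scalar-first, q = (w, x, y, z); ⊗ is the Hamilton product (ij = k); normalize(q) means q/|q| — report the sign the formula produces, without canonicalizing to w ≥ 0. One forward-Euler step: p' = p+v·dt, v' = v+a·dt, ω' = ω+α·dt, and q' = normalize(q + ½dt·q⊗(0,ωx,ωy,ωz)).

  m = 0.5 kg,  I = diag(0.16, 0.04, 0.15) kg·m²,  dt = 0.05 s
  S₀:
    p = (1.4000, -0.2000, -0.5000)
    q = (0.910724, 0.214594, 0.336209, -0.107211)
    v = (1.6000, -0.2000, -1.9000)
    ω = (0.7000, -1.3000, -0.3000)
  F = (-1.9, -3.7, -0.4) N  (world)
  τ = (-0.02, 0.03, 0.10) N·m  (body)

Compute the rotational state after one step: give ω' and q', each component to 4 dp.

ω' = (0.6803, -1.2599, -0.3031)
q' = (0.9164, 0.2244, 0.3061, -0.1268)

gyro term ω×Iω = (0.0429, -0.0021, 0.1092)
(τ − ω×Iω)/I = (-0.3931, 0.8025, -0.0613)
ω + α·dt = (0.6803, -1.2599, -0.3031)
Hamilton product q⊗(0,ω) = (0.2546926, 0.3972698, -1.1946107, -0.7875357)
q' = normalize(q + ½dt·q⊗(0,ω)) = (0.9164, 0.2244, 0.3061, -0.1268)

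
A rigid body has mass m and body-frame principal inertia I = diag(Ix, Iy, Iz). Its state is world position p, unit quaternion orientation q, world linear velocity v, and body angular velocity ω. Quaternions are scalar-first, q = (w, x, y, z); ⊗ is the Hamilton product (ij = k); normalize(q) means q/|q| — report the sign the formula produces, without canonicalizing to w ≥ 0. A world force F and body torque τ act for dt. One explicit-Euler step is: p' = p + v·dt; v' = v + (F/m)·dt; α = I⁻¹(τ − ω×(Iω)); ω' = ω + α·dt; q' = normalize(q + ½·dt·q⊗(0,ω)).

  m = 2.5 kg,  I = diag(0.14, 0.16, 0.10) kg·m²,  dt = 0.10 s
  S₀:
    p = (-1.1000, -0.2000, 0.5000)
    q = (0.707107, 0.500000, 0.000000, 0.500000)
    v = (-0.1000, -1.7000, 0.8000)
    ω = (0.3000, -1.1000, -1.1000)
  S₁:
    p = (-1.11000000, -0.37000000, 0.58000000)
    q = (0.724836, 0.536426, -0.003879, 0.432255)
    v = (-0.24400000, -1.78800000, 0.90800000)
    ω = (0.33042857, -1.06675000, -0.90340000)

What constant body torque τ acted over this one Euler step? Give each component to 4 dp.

τ = (-0.0300, 0.0400, 0.1900)

Δω = ω₁−ω₀ = (0.03042857, 0.03325000, 0.19660000)
ω₀×(Iω₀) = (-0.0726, -0.0132, -0.0066)
applied torque τ = (-0.0300, 0.0400, 0.1900)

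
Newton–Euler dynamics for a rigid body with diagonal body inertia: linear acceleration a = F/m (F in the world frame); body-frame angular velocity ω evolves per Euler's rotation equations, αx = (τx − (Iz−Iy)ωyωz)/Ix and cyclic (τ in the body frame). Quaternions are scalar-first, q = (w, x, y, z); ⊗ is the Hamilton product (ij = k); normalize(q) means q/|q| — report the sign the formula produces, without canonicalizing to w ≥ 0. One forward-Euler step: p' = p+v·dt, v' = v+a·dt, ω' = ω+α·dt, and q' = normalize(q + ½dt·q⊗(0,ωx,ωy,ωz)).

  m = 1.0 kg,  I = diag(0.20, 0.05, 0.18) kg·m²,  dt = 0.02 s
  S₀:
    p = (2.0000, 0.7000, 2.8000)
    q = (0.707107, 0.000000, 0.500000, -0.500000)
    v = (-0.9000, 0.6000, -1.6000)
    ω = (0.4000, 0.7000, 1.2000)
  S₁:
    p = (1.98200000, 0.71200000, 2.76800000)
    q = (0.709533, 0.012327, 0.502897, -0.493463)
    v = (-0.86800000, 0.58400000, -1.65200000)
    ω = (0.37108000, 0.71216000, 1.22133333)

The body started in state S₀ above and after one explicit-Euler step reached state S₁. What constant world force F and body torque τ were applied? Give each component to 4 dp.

Δv = v₁−v₀ = (0.03200000, -0.01600000, -0.05200000)
F = m·Δv/dt = (1.6000, -0.8000, -2.6000)
rate change Δω = (-0.02892000, 0.01216000, 0.02133333)
applied torque τ = (-0.1800, 0.0400, 0.1500)

F = (1.6000, -0.8000, -2.6000)
τ = (-0.1800, 0.0400, 0.1500)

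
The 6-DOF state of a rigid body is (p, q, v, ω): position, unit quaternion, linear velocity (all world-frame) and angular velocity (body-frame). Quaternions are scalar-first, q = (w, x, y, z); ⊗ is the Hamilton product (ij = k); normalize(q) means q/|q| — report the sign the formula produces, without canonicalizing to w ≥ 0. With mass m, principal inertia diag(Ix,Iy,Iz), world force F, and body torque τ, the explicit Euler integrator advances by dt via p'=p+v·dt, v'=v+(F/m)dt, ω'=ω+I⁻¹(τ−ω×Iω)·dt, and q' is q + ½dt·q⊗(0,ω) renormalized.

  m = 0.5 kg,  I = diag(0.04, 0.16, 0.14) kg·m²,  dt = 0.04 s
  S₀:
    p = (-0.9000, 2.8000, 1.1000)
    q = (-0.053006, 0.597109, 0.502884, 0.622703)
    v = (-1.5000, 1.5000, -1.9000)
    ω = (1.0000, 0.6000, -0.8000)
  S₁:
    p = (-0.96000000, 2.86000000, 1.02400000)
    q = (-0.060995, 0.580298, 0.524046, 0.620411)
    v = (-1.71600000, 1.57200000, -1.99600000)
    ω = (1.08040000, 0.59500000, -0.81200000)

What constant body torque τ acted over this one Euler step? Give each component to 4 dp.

τ = (0.0900, 0.0600, 0.0300)

ω₁ − ω₀ = (0.08040000, -0.00500000, -0.01200000)
applied torque τ = (0.0900, 0.0600, 0.0300)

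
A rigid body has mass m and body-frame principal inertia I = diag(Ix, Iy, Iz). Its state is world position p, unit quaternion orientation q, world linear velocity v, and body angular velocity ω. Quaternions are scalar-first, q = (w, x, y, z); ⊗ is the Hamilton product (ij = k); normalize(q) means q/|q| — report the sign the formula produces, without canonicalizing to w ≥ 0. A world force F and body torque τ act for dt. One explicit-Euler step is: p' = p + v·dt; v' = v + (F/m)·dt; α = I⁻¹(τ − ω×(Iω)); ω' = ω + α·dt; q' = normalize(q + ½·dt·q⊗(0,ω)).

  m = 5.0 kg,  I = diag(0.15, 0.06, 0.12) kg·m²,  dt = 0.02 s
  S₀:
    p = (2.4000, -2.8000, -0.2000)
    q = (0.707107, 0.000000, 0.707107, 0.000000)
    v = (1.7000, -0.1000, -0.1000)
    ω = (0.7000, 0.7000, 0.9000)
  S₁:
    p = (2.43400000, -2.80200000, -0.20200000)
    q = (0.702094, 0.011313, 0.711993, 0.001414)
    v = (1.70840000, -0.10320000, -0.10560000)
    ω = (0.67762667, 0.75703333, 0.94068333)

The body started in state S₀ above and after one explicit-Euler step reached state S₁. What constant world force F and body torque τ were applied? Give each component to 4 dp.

F = (2.1000, -0.8000, -1.4000)
τ = (-0.1300, 0.1900, 0.2000)

velocity change Δv = (0.00840000, -0.00320000, -0.00560000)
m·(v₁−v₀)/dt = (2.1000, -0.8000, -1.4000)
rate change Δω = (-0.02237333, 0.05703333, 0.04068333)
ω₀×(Iω₀) = (0.0378, 0.0189, -0.0441)
τ = I·(Δω/dt) + ω₀×(Iω₀) = (-0.1300, 0.1900, 0.2000)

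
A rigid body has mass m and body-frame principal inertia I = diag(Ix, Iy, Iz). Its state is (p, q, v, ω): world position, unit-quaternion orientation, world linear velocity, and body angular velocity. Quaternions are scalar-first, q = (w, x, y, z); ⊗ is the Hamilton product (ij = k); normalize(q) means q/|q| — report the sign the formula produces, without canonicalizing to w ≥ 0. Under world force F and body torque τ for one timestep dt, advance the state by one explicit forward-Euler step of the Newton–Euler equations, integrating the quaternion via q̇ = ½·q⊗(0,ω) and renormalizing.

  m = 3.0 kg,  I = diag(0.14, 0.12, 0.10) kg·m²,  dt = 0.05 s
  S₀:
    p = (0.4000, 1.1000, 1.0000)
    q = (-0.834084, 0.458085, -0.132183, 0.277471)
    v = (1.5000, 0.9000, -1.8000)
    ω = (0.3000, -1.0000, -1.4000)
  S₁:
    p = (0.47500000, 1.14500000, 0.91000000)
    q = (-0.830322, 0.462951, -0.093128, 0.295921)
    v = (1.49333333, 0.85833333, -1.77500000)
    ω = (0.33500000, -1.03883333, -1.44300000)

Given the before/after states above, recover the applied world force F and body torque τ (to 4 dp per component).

F = (-0.4000, -2.5000, 1.5000)
τ = (0.0700, -0.1100, -0.0800)

v₁ − v₀ = (-0.00666667, -0.04166667, 0.02500000)
applied force F = (-0.4000, -2.5000, 1.5000)
rate change Δω = (0.03500000, -0.03883333, -0.04300000)
ω₀×(Iω₀) = (-0.0280, -0.0168, 0.0060)
applied torque τ = (0.0700, -0.1100, -0.0800)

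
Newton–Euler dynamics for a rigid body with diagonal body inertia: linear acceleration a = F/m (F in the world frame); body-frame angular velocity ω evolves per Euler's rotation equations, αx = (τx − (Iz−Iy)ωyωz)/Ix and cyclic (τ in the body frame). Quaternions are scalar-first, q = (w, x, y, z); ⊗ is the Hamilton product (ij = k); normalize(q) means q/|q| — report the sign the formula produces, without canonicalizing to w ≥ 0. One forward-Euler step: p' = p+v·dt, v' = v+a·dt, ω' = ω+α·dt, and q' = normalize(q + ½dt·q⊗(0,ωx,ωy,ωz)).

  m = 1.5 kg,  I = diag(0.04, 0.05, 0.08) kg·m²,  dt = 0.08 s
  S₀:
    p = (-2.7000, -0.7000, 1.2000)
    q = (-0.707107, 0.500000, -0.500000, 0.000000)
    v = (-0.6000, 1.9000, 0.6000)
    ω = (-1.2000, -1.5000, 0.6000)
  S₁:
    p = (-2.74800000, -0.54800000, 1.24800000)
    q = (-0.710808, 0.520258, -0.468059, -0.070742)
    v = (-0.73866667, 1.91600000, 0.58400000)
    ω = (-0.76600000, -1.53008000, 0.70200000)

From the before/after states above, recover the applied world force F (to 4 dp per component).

v₁ − v₀ = (-0.13866667, 0.01600000, -0.01600000)
applied force F = (-2.6000, 0.3000, -0.3000)

F = (-2.6000, 0.3000, -0.3000)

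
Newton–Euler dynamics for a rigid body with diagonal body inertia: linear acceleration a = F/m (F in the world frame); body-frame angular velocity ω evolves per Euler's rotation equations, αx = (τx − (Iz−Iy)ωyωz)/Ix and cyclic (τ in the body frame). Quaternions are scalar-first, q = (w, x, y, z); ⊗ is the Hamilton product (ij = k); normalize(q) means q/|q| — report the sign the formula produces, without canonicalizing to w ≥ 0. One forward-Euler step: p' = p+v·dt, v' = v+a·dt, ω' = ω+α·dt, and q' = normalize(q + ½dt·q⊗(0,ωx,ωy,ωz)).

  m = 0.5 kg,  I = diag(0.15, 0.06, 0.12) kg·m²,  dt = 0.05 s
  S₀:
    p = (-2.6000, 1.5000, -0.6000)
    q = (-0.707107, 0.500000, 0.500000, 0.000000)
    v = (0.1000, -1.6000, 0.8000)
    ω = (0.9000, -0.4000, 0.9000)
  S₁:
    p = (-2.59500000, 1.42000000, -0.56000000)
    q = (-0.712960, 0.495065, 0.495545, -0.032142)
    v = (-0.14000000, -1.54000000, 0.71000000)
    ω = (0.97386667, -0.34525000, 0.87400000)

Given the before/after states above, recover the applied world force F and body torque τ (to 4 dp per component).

F = (-2.4000, 0.6000, -0.9000)
τ = (0.2000, 0.0900, -0.0300)

v₁ − v₀ = (-0.24000000, 0.06000000, -0.09000000)
m·(v₁−v₀)/dt = (-2.4000, 0.6000, -0.9000)
Δω = ω₁−ω₀ = (0.07386667, 0.05475000, -0.02600000)
ω₀×(Iω₀) = (-0.0216, 0.0243, 0.0324)
I·α + gyro = (0.2000, 0.0900, -0.0300)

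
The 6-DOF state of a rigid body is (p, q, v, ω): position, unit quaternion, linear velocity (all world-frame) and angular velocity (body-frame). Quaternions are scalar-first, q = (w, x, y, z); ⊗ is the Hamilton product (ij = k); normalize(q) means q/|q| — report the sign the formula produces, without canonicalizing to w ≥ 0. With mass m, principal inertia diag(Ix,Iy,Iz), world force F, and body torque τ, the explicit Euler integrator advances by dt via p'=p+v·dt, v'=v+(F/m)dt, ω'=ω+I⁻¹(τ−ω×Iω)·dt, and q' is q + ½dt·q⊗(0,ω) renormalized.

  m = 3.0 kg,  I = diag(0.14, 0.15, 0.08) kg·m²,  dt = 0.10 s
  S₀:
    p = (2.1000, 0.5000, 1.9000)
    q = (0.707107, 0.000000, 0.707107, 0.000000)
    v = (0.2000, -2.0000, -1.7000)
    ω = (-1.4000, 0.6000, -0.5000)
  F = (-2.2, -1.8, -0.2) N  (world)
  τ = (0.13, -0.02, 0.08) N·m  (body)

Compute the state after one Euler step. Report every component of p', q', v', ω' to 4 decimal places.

a = F/m = (-0.7333, -0.6000, -0.0667)
new position p' = (2.1200, 0.3000, 1.7300)
v' = v + a·dt = (0.1267, -2.0600, -1.7067)
α = I⁻¹(τ − ω×Iω) = (0.7786, -0.4133, 1.1050)
ω + α·dt = (-1.3221, 0.5587, -0.3895)
Hamilton product q⊗(0,ω) = (-0.4242642, -1.3435033, 0.4242642, 0.6363963)
q + ½dt·q⊗(0,ω), renormalized = (0.6837, -0.0670, 0.7260, 0.0317)

p' = (2.1200, 0.3000, 1.7300)
q' = (0.6837, -0.0670, 0.7260, 0.0317)
v' = (0.1267, -2.0600, -1.7067)
ω' = (-1.3221, 0.5587, -0.3895)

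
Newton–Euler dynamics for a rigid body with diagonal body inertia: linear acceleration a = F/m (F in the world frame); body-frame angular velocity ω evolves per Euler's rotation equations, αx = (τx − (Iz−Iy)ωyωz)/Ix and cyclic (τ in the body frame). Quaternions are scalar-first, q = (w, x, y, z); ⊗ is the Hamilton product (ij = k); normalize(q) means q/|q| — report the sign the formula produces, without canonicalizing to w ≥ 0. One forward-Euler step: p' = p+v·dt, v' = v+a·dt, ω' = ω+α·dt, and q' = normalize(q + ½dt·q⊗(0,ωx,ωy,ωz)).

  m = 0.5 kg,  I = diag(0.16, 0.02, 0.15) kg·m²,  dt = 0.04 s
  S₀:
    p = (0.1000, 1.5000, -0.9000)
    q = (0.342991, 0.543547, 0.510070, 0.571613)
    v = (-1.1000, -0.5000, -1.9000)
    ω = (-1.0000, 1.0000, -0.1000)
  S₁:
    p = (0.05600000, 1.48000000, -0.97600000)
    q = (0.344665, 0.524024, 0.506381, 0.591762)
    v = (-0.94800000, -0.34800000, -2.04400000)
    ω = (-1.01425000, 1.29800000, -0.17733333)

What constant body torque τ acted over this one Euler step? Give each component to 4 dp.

Δω = ω₁−ω₀ = (-0.01425000, 0.29800000, -0.07733333)
τ = I·(Δω/dt) + ω₀×(Iω₀) = (-0.0700, 0.1500, -0.1500)

τ = (-0.0700, 0.1500, -0.1500)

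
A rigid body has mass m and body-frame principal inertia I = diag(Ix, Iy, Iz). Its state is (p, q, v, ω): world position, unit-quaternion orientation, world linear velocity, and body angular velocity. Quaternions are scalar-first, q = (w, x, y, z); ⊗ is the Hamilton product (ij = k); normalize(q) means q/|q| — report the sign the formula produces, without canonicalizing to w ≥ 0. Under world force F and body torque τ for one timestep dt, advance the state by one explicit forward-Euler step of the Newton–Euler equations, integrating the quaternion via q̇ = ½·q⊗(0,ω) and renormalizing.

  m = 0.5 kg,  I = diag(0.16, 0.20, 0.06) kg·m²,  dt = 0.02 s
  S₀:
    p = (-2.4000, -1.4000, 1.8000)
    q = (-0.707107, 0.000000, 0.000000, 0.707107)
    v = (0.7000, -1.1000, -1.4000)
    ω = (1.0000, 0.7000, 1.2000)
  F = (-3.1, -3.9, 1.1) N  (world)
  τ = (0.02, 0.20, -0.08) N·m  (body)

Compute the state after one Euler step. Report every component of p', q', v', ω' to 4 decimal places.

p' = (-2.3860, -1.4220, 1.7720)
q' = (-0.7155, -0.0120, 0.0021, 0.6985)
v' = (0.5760, -1.2560, -1.3560)
ω' = (1.0172, 0.7080, 1.1640)

linear accel F/m = (-6.2000, -7.8000, 2.2000)
p + v·dt = (-2.3860, -1.4220, 1.7720)
new velocity v' = (0.5760, -1.2560, -1.3560)
gyro term ω×Iω = (-0.1176, 0.1200, 0.0280)
angular accel α = (0.8600, 0.4000, -1.8000)
ω' = ω + α·dt = (1.0172, 0.7080, 1.1640)
Hamilton product q⊗(0,ω) = (-0.8485284, -1.2020819, 0.2121321, -0.8485284)
updated quaternion q' = (-0.7155, -0.0120, 0.0021, 0.6985)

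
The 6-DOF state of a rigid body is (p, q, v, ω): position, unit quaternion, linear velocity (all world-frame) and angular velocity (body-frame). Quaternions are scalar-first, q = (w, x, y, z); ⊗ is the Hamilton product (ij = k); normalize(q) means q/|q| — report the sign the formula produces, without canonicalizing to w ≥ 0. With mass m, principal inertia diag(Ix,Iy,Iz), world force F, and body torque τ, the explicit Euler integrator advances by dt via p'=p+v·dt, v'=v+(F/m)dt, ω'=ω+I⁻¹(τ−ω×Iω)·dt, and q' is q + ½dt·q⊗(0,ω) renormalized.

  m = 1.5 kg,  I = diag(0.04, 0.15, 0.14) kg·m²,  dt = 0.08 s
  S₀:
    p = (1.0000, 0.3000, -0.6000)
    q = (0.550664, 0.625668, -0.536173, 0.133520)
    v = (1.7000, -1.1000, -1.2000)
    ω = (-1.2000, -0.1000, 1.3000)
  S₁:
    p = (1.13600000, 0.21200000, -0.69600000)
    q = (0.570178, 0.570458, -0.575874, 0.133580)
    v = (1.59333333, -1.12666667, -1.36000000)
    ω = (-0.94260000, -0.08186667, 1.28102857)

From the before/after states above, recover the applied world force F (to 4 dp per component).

F = (-2.0000, -0.5000, -3.0000)

Δv = v₁−v₀ = (-0.10666667, -0.02666667, -0.16000000)
F = m·Δv/dt = (-2.0000, -0.5000, -3.0000)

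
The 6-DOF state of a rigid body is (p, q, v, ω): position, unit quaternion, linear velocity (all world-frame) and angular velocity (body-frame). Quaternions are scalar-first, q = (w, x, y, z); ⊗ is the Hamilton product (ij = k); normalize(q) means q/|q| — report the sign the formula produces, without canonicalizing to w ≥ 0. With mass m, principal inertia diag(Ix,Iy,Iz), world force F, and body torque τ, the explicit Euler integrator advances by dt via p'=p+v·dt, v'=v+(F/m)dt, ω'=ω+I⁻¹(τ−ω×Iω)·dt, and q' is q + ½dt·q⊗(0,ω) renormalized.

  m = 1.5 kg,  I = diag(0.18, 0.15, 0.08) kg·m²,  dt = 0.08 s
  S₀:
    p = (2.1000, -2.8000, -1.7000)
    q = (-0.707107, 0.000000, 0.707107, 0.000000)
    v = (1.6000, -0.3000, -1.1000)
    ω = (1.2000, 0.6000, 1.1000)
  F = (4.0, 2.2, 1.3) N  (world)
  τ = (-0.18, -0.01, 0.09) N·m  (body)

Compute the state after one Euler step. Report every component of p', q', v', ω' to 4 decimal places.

p' = (2.2280, -2.8240, -1.7880)
q' = (-0.7223, -0.0028, 0.6885, -0.0649)
v' = (1.8133, -0.1827, -1.0307)
ω' = (1.1405, 0.5243, 1.2116)

α = I⁻¹(τ − ω×Iω) = (-0.7433, -0.9467, 1.3950)
ω' = ω + α·dt = (1.1405, 0.5243, 1.2116)
Hamilton product q⊗(0,ω) = (-0.4242642, -0.0707107, -0.4242642, -1.6263461)
updated quaternion q' = (-0.7223, -0.0028, 0.6885, -0.0649)
p + v·dt = (2.2280, -2.8240, -1.7880)
v' = v + a·dt = (1.8133, -0.1827, -1.0307)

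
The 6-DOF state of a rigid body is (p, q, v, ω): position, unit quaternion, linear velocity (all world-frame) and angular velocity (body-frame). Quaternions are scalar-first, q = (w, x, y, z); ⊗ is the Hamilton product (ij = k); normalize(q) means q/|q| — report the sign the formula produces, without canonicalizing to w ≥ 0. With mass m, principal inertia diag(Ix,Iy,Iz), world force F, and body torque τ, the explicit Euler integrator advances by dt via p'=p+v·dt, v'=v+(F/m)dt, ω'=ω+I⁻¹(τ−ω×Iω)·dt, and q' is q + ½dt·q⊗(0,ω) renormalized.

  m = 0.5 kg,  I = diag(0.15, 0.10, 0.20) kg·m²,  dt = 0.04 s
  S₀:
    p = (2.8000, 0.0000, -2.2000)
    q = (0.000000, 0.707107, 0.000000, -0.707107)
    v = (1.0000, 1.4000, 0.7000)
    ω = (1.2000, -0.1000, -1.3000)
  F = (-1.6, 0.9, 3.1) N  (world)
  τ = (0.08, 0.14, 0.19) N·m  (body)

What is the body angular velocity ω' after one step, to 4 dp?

ω' = (1.2179, -0.0752, -1.2632)

(τ − ω×Iω)/I = (0.4467, 0.6200, 0.9200)
ω + α·dt = (1.2179, -0.0752, -1.2632)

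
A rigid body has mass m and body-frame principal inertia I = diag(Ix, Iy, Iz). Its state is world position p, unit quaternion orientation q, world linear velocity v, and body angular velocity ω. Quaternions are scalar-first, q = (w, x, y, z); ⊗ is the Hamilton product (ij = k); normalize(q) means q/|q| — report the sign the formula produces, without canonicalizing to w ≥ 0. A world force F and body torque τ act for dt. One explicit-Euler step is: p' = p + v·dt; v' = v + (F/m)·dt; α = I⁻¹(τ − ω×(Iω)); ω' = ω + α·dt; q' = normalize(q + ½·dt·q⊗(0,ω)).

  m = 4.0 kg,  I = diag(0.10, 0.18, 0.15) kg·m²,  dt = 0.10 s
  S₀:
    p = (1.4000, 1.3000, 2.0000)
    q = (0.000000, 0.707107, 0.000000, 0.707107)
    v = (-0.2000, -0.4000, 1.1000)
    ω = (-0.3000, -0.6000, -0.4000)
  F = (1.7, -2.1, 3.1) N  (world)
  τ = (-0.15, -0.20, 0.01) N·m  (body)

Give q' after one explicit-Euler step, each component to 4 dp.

q⊗(0,ω) = (0.4949749, 0.4242642, 0.0707107, -0.4242642)
q' = normalize(q + ½dt·q⊗(0,ω)) = (0.0247, 0.7278, 0.0035, 0.6854)

q' = (0.0247, 0.7278, 0.0035, 0.6854)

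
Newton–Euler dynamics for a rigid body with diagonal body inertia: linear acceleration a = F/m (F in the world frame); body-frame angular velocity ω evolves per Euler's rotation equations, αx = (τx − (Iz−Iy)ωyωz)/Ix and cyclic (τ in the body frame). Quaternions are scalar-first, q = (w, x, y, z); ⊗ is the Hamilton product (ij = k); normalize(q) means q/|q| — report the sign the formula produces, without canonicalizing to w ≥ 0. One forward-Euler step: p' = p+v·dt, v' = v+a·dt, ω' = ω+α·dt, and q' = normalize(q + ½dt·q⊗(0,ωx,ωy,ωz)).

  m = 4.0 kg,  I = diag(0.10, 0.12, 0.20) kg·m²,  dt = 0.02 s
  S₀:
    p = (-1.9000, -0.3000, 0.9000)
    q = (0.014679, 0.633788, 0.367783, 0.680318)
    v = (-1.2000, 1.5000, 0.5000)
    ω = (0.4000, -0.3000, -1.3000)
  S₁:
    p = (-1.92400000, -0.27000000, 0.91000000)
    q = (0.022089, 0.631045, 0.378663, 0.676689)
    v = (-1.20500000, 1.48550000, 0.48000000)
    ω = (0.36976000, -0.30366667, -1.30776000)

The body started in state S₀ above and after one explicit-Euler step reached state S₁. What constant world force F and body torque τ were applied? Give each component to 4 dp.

F = (-1.0000, -2.9000, -4.0000)
τ = (-0.1200, 0.0300, -0.0800)

rate change Δω = (-0.03024000, -0.00366667, -0.00776000)
ω₀×(Iω₀) = (0.0312, 0.0520, -0.0024)
I·α + gyro = (-0.1200, 0.0300, -0.0800)
velocity change Δv = (-0.00500000, -0.01450000, -0.02000000)
m·(v₁−v₀)/dt = (-1.0000, -2.9000, -4.0000)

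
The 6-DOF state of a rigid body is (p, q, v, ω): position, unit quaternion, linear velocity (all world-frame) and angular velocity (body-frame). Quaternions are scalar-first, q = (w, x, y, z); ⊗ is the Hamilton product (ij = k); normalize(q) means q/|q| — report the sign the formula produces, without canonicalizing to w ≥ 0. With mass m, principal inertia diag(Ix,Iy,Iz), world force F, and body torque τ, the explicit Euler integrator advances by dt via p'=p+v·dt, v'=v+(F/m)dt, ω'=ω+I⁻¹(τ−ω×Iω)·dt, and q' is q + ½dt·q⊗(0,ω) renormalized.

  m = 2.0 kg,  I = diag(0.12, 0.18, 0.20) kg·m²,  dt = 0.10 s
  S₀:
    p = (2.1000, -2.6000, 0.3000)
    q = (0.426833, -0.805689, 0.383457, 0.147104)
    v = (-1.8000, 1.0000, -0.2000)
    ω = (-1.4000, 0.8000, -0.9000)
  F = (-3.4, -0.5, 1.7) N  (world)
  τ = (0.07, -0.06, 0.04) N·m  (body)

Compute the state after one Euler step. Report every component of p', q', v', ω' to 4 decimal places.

ω×(Iω) gyroscopic = (-0.0144, -0.1008, -0.0672)
α = I⁻¹(τ − ω×Iω) = (0.7033, 0.2267, 0.5360)
ω + α·dt = (-1.3297, 0.8227, -0.8464)
q⊗(0,ω) = (-1.3023366, -1.0603607, -0.5895993, -0.4918611)
q' = normalize(q + ½dt·q⊗(0,ω)) = (0.3602, -0.8551, 0.3525, 0.1220)
p' = p + v·dt = (1.9200, -2.5000, 0.2800)
v + (F/m)dt = (-1.9700, 0.9750, -0.1150)

p' = (1.9200, -2.5000, 0.2800)
q' = (0.3602, -0.8551, 0.3525, 0.1220)
v' = (-1.9700, 0.9750, -0.1150)
ω' = (-1.3297, 0.8227, -0.8464)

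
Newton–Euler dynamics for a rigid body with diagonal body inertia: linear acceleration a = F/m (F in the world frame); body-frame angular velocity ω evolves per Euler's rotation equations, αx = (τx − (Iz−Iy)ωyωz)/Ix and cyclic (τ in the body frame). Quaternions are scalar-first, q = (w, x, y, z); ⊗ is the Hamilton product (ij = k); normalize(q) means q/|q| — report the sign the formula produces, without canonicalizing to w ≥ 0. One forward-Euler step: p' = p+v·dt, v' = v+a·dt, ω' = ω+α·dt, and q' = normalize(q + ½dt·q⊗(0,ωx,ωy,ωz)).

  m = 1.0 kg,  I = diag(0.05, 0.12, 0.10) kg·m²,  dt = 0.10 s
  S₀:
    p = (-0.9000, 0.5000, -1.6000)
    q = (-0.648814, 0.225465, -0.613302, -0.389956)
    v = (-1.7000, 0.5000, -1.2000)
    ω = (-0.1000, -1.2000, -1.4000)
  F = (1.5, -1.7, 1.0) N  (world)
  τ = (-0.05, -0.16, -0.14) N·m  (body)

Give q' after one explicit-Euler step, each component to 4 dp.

2q̇ = q⊗(0,ω) = (-1.2593543, 0.4555570, 1.1332234, 0.5764514)
q + ½dt·q⊗(0,ω), renormalized = (-0.7088, 0.2472, -0.5543, -0.3596)

q' = (-0.7088, 0.2472, -0.5543, -0.3596)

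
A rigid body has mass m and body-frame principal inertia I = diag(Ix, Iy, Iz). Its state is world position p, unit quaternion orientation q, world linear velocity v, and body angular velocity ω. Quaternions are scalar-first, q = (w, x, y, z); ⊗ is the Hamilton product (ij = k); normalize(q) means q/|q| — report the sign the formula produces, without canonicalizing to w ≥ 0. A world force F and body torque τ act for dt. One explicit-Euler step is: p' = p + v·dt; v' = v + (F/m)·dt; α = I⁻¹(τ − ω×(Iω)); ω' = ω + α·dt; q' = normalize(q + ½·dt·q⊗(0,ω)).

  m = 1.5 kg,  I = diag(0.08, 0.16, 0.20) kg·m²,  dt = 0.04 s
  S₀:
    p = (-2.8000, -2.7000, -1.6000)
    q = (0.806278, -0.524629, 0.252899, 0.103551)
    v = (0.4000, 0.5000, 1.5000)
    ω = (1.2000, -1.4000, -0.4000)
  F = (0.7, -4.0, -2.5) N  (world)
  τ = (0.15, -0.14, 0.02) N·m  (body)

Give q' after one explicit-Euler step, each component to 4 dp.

Hamilton product q⊗(0,ω) = (1.0250338, 1.0113454, -1.2143796, 0.1084906)
q + ½dt·q⊗(0,ω), renormalized = (0.8262, -0.5040, 0.2284, 0.1056)

q' = (0.8262, -0.5040, 0.2284, 0.1056)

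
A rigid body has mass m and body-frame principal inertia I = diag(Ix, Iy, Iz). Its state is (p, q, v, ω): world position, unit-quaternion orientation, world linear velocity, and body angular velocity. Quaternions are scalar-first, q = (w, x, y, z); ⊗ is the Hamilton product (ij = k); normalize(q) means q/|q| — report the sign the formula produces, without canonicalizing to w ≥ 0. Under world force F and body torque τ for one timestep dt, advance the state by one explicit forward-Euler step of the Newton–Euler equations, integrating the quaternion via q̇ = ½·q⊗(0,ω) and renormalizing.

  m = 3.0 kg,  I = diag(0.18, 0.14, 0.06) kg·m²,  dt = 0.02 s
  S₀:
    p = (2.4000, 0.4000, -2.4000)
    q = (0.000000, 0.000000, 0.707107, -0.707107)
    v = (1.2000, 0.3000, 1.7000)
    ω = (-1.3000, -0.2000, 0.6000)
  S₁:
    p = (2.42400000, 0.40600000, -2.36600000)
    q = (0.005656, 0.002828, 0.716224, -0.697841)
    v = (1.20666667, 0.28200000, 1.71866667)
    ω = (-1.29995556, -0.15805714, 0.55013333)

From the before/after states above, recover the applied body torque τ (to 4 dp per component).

ω₁ − ω₀ = (0.00004444, 0.04194286, -0.04986667)
applied torque τ = (0.0100, 0.2000, -0.1600)

τ = (0.0100, 0.2000, -0.1600)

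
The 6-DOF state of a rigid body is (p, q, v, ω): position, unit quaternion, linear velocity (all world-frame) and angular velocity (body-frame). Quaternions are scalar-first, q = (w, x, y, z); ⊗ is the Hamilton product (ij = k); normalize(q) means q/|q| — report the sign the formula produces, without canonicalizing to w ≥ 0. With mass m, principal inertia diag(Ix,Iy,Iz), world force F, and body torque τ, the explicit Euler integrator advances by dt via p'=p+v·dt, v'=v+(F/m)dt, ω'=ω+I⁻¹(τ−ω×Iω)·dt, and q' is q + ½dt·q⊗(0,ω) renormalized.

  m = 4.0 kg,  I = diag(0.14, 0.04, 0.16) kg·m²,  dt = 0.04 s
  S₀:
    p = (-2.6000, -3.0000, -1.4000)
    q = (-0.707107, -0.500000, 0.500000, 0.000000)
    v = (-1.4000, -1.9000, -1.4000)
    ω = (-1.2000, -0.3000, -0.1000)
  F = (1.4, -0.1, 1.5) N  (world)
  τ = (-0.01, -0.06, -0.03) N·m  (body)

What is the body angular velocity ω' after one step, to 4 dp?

ω' = (-1.2039, -0.3576, -0.0985)

gyro term ω×Iω = (0.0036, -0.0024, -0.0360)
(τ − ω×Iω)/I = (-0.0971, -1.4400, 0.0375)
ω + α·dt = (-1.2039, -0.3576, -0.0985)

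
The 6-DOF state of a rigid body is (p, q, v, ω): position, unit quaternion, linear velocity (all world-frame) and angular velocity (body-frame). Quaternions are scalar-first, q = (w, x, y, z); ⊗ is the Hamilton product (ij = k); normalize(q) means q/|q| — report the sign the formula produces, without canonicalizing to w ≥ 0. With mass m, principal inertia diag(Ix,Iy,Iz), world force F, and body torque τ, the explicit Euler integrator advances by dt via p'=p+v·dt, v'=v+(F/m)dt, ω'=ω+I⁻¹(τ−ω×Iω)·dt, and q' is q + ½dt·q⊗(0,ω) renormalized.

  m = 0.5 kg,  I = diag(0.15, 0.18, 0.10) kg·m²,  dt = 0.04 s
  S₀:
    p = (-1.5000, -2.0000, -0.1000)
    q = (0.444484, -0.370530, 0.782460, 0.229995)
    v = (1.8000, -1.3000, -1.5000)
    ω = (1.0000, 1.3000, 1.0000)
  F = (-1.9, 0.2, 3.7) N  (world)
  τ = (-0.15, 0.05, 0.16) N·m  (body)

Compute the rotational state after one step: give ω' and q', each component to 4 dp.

ω×(Iω) gyroscopic = (-0.1040, 0.0500, 0.0390)
(τ − ω×Iω)/I = (-0.3067, 0.0000, 1.2100)
ω + α·dt = (0.9877, 1.3000, 1.0484)
Hamilton product q⊗(0,ω) = (-0.8766630, 0.9279505, 1.1783542, -0.8196650)
q' = normalize(q + ½dt·q⊗(0,ω)) = (0.4266, -0.3517, 0.8054, 0.2134)

ω' = (0.9877, 1.3000, 1.0484)
q' = (0.4266, -0.3517, 0.8054, 0.2134)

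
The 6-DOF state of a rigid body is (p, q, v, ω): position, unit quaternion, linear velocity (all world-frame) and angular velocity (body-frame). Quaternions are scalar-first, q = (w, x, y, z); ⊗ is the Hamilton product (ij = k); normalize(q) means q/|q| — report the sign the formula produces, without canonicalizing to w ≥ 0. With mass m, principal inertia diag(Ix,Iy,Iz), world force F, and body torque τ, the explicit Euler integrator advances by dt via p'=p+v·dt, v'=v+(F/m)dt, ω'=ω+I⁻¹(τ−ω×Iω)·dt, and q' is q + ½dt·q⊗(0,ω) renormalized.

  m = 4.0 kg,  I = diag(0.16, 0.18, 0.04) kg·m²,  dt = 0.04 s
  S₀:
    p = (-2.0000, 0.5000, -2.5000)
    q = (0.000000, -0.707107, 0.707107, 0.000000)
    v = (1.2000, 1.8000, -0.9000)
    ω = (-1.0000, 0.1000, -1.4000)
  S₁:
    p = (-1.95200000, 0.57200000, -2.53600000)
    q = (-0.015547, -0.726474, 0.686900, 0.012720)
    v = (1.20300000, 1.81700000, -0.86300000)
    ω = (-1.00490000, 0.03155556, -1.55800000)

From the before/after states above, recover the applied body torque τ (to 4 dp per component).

τ = (0.0000, -0.1400, -0.1600)

Δω = ω₁−ω₀ = (-0.00490000, -0.06844444, -0.15800000)
ω₀×(Iω₀) = (0.0196, 0.1680, -0.0020)
applied torque τ = (0.0000, -0.1400, -0.1600)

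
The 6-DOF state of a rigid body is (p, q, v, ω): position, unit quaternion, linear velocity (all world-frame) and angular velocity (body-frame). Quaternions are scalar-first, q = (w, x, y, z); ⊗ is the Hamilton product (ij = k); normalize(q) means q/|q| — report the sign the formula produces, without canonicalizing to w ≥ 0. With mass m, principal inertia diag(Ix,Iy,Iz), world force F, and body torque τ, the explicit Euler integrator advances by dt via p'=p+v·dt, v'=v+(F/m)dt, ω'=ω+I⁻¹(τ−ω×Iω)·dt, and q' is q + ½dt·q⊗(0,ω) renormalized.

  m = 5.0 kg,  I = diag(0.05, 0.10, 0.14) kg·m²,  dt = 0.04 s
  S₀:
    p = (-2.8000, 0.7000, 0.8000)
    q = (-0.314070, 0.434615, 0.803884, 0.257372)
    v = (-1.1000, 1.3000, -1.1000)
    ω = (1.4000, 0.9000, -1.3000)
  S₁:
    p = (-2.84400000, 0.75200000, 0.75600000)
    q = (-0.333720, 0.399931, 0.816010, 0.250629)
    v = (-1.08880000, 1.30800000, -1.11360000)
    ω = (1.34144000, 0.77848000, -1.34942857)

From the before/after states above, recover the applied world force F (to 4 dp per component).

Δv = v₁−v₀ = (0.01120000, 0.00800000, -0.01360000)
F = m·Δv/dt = (1.4000, 1.0000, -1.7000)

F = (1.4000, 1.0000, -1.7000)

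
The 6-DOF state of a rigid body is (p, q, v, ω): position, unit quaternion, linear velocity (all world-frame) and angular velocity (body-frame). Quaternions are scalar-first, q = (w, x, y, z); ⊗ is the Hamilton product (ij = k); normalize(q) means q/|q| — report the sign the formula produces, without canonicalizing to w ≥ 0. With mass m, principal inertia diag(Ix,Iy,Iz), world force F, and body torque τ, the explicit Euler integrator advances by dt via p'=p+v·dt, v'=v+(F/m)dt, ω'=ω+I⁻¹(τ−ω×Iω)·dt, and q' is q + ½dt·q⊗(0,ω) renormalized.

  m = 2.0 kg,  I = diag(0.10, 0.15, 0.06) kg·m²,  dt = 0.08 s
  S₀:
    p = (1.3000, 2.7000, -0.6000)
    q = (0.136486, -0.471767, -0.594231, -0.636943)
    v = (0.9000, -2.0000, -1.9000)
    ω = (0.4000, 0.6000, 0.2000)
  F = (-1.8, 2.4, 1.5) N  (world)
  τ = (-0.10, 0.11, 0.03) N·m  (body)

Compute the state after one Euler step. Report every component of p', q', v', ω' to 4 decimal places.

ω×(Iω) gyroscopic = (-0.0108, 0.0032, 0.0120)
angular accel α = (-0.8920, 0.7120, 0.3000)
ω' = ω + α·dt = (0.3286, 0.6570, 0.2240)
Hamilton product q⊗(0,ω) = (0.6726340, 0.3179140, -0.0785322, -0.0180706)
updated quaternion q' = (0.1633, -0.4588, -0.5971, -0.6374)
p' = p + v·dt = (1.3720, 2.5400, -0.7520)
new velocity v' = (0.8280, -1.9040, -1.8400)

p' = (1.3720, 2.5400, -0.7520)
q' = (0.1633, -0.4588, -0.5971, -0.6374)
v' = (0.8280, -1.9040, -1.8400)
ω' = (0.3286, 0.6570, 0.2240)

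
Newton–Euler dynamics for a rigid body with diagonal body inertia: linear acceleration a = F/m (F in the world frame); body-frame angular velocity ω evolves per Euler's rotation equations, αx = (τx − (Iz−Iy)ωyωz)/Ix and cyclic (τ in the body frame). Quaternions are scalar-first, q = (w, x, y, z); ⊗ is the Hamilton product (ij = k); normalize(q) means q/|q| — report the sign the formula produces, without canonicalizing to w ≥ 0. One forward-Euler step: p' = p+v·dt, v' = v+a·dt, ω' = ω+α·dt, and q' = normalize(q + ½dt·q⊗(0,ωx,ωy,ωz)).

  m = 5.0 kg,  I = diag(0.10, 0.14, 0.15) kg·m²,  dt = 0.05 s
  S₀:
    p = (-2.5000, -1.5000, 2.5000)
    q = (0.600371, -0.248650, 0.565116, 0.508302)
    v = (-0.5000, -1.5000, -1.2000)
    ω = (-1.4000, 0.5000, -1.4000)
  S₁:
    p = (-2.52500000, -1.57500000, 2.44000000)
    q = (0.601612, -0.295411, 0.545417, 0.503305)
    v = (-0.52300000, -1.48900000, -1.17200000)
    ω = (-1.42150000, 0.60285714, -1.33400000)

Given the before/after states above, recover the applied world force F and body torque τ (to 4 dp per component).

F = (-2.3000, 1.1000, 2.8000)
τ = (-0.0500, 0.1900, 0.1700)

rate change Δω = (-0.02150000, 0.10285714, 0.06600000)
ω₀×(Iω₀) = (-0.0070, -0.0980, -0.0280)
applied torque τ = (-0.0500, 0.1900, 0.1700)
velocity change Δv = (-0.02300000, 0.01100000, 0.02800000)
F = m·Δv/dt = (-2.3000, 1.1000, 2.8000)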